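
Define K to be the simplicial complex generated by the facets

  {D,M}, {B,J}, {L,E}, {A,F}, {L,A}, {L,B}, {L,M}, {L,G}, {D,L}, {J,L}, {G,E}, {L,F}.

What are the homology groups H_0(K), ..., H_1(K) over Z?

H_0 = Z,  H_1 = Z^4.

We work with the vertex ordering A < B < D < E < F < G < J < L < M. The simplices of K, each written with vertices in increasing order, are:

  0-simplices (9): A, B, D, E, F, G, J, L, M
  1-simplices (12): AF, AL, BJ, BL, DL, DM, EG, EL, FL, GL, JL, LM

so the chain groups are C_0 ≅ Z^9, C_1 ≅ Z^12.

Boundary ∂_1: C_1 → C_0 is given by ∂[p,q] = [q] − [p].
The resulting 9×12 matrix has rank 8, and its Smith normal form has invariant factors (1,1,1,1,1,1,1,1).

From H_k ≅ ker(∂_k) / im(∂_{k+1}) we obtain:

  H_0: rank C_0 − rank ∂_1 = 9 − 8 = 1, and the invariant factors of ∂_1 are all 1, so H_0 = Z.
  H_1: rank ker ∂_1 − rank ∂_2 = (12 − 8) − 0 = 4, and there is no ∂_2, so H_1 = Z^4.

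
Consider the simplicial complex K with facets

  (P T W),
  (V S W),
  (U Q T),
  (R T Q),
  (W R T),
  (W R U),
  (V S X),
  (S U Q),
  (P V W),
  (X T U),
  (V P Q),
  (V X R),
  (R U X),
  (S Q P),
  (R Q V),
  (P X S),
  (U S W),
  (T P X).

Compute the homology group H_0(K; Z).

Order the vertices as P < Q < R < S < T < U < V < W < X. Listing each simplex with vertices in this order, K has dimension 2 with simplices:

  0-simplices (9): P, Q, R, S, T, U, V, W, X
  1-simplices (27): PQ, PS, PT, PV, PW, PX, QR, QS, QT, QU, QV, RT, RU, RV, RW, RX, SU, SV, SW, SX, TU, TW, TX, UW, UX, VW, VX
  2-simplices (18): PQS, PQV, PSX, PTW, PTX, PVW, QRT, QRV, QSU, QTU, RTW, RUW, RUX, RVX, SUW, SVW, SVX, TUX

so the chain groups are C_0 ≅ Z^9, C_1 ≅ Z^27, C_2 ≅ Z^18.

Boundary ∂_1: C_1 → C_0 maps an edge to its endpoints' difference, ∂[p,q] = q − p.
The resulting 9×27 matrix has rank 8, and its Smith normal form has invariant factors (1,1,1,1,1,1,1,1).

∂_2: C_2 → C_1 acts by ∂[p,q,r] = [q,r] − [p,r] + [p,q]. For instance
  ∂RUW = UW − RW + RU,
  ∂SVX = VX − SX + SV.
The resulting 27×18 matrix has rank 18, and its Smith normal form has invariant factors (1,1,1,1,1,1,1,1,1,1,1,1,1,1,1,1,1,2).

From H_k ≅ ker(∂_k) / im(∂_{k+1}) we obtain:

  H_0: rank C_0 − rank ∂_1 = 9 − 8 = 1, and the invariant factors of ∂_1 are all 1, so H_0 ≅ Z.

H_0 ≅ Z.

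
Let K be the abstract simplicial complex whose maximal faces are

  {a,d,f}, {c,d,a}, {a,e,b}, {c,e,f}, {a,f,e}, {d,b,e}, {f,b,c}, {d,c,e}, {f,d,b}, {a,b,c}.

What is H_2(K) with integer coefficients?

H_2 ≅ 0.

Order the vertices as a < b < c < d < e < f. Listing each simplex with vertices in this order, K has dimension 2 with simplices:

  0-simplices (6): a, b, c, d, e, f
  1-simplices (15): ab, ac, ad, ae, af, bc, bd, be, bf, cd, ce, cf, de, df, ef
  2-simplices (10): abc, abe, acd, adf, aef, bcf, bde, bdf, cde, cef

giving chain groups C_0 ≅ Z^6, C_1 ≅ Z^15, C_2 ≅ Z^10.

∂_1: C_1 → C_0 maps an edge to its endpoints' difference, ∂[p,q] = q − p.
As a 6×15 matrix over Z this has rank 5, with invariant factors (1,1,1,1,1).

The boundary map ∂_2: C_2 → C_1 sends each 2-simplex [p,q,r] to [q,r] − [p,r] + [p,q]. For instance
  ∂abe = be − ae + ab,
  ∂bde = de − be + bd.
The resulting 15×10 matrix has rank 10, and its Smith normal form has invariant factors (1,1,1,1,1,1,1,1,1,2).

Now H_k = ker ∂_k / im ∂_{k+1}, so:

  H_2: rank ker ∂_2 − rank ∂_3 = (10 − 10) − 0 = 0, and there is no ∂_3, so H_2 = 0.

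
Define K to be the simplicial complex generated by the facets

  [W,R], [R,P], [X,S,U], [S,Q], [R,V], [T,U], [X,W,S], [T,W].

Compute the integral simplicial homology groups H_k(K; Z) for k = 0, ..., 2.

K has 9 vertices, 11 edges, 2 triangles.
rank ∂_0 = 0, rank ∂_1 = 8 ⇒ b_0 = 9 − 0 − 8 = 1; all invariant factors of ∂_1 are 1 so no torsion. So H_0 = Z.
rank ∂_1 = 8, rank ∂_2 = 2 ⇒ b_1 = 11 − 8 − 2 = 1; all invariant factors of ∂_2 are 1 so no torsion. So H_1 = Z.
rank ∂_2 = 2, rank ∂_3 = 0 ⇒ b_2 = 2 − 2 − 0 = 0. So H_2 = 0.

H_0 = Z,  H_1 = Z,  H_2 = 0.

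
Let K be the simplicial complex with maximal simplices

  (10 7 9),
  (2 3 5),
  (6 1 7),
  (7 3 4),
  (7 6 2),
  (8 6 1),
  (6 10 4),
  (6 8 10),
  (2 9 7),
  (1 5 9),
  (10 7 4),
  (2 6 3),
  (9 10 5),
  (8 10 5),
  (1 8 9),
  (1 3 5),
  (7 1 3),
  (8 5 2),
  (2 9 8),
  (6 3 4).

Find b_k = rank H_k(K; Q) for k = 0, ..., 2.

b_0 = 1, b_1 = 1, b_2 = 0.

We work with the vertex ordering 1 < 2 < 3 < 4 < 5 < 6 < 7 < 8 < 9 < 10. The simplices of K, each written with vertices in increasing order, are:

  0-simplices (10): [1], [2], [3], [4], [5], [6], [7], [8], [9], [10]
  1-simplices (30): (30 of them)
  2-simplices (20): (20 of them)

so the chain groups are C_0 ≅ Z^10, C_1 ≅ Z^30, C_2 ≅ Z^20.

Boundary ∂_1: C_1 → C_0 is given by ∂[p,q] = [q] − [p].
As a 10×30 matrix over Z this has rank 9, with invariant factors (1,1,1,1,1,1,1,1,1).

∂_2: C_2 → C_1 maps a triangle to the signed sum of its edges. For instance
  ∂[2,8,9] = [8,9] − [2,9] + [2,8],
  ∂[4,7,10] = [7,10] − [4,10] + [4,7].
This gives a 30×20 integer matrix of rank 20; reducing to Smith normal form yields diagonal entries (1,1,1,1,1,1,1,1,1,1,1,1,1,1,1,1,1,1,1,2).

Computing H_k = (kernel of ∂_k) / (image of ∂_{k+1}):

  H_0: rank C_0 − rank ∂_1 = 10 − 9 = 1, and the invariant factors of ∂_1 are all 1, so H_0 ≅ Z.
  H_1: rank ker ∂_1 − rank ∂_2 = (30 − 9) − 20 = 1, and ∂_2 has invariant factor 2 > 1, so H_1 ≅ Z ⊕ Z/2Z.
  H_2: rank ker ∂_2 − rank ∂_3 = (20 − 20) − 0 = 0, and there is no ∂_3, so H_2 ≅ 0.

Hence the Betti numbers are b_0 = 1, b_1 = 1, b_2 = 0.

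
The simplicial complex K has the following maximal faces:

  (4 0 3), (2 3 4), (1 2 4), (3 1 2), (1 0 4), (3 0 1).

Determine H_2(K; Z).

Order the vertices as 0 < 1 < 2 < 3 < 4. Listing each simplex with vertices in this order, K has dimension 2 with simplices:

  0-simplices (5): [0], [1], [2], [3], [4]
  1-simplices (9): [0,1], [0,3], [0,4], [1,2], [1,3], [1,4], [2,3], [2,4], [3,4]
  2-simplices (6): [0,1,3], [0,1,4], [0,3,4], [1,2,3], [1,2,4], [2,3,4]

giving chain groups C_0 ≅ Z^5, C_1 ≅ Z^9, C_2 ≅ Z^6.

The boundary map ∂_1: C_1 → C_0 sends each edge [p,q] (with p < q) to q − p.
As a 5×9 matrix over Z this has rank 4, with invariant factors (1,1,1,1).

Boundary ∂_2: C_2 → C_1 sends each 2-simplex [p,q,r] to [q,r] − [p,r] + [p,q]. For instance
  ∂[2,3,4] = [3,4] − [2,4] + [2,3],
  ∂[0,3,4] = [3,4] − [0,4] + [0,3].
This gives a 9×6 integer matrix of rank 5; reducing to Smith normal form yields diagonal entries (1,1,1,1,1).

Now H_k = ker ∂_k / im ∂_{k+1}, so:

  H_2: rank ker ∂_2 − rank ∂_3 = (6 − 5) − 0 = 1, and there is no ∂_3, so H_2 ≅ Z.

H_2 = Z.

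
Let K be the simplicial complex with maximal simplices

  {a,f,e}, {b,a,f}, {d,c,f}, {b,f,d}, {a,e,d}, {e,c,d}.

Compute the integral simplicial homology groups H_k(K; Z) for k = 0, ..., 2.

H_0 ≅ Z,  H_1 ≅ Z,  H_2 = 0.

We work with the vertex ordering a < b < c < d < e < f. The simplices of K, each written with vertices in increasing order, are:

  0-simplices (6): a, b, c, d, e, f
  1-simplices (12): ab, ad, ae, af, bd, bf, cd, ce, cf, de, df, ef
  2-simplices (6): abf, ade, aef, bdf, cde, cdf

Hence C_0 ≅ Z^6, C_1 ≅ Z^12, C_2 ≅ Z^6.

The boundary map ∂_1: C_1 → C_0 sends each edge [p,q] (with p < q) to q − p.
The resulting 6×12 matrix has rank 5, and its Smith normal form has invariant factors (1,1,1,1,1).

∂_2: C_2 → C_1 acts by ∂[p,q,r] = [q,r] − [p,r] + [p,q]. For instance
  ∂cde = de − ce + cd,
  ∂bdf = df − bf + bd.
This gives a 12×6 integer matrix of rank 6; reducing to Smith normal form yields diagonal entries (1,1,1,1,1,1).

From H_k ≅ ker(∂_k) / im(∂_{k+1}) we obtain:

  H_0: rank C_0 − rank ∂_1 = 6 − 5 = 1, and the invariant factors of ∂_1 are all 1, so H_0 = Z.
  H_1: rank ker ∂_1 − rank ∂_2 = (12 − 5) − 6 = 1, and the invariant factors of ∂_2 are all 1, so H_1 = Z.
  H_2: rank ker ∂_2 − rank ∂_3 = (6 − 6) − 0 = 0, and there is no ∂_3, so H_2 = 0.

As a check, the Euler characteristic is 6 − 12 + 6 = 0, which agrees with 1 − 1 + 0 = 0.
(K is a triangulation of the cylinder S^1 x I.)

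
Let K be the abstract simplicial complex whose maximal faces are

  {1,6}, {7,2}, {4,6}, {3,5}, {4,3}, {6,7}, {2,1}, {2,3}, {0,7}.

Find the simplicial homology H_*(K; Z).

We work with the vertex ordering 0 < 1 < 2 < 3 < 4 < 5 < 6 < 7. The simplices of K, each written with vertices in increasing order, are:

  0-simplices (8): [0], [1], [2], [3], [4], [5], [6], [7]
  1-simplices (9): [0,7], [1,2], [1,6], [2,3], [2,7], [3,4], [3,5], [4,6], [6,7]

giving chain groups C_0 ≅ Z^8, C_1 ≅ Z^9.

Boundary ∂_1: C_1 → C_0 is given by ∂[p,q] = [q] − [p]. For instance
  ∂[1,2] = [2] − [1].
As a 8×9 matrix over Z this has rank 7, with invariant factors (1,1,1,1,1,1,1).

Computing H_k = (kernel of ∂_k) / (image of ∂_{k+1}):

  H_0: rank C_0 − rank ∂_1 = 8 − 7 = 1, and the invariant factors of ∂_1 are all 1, so H_0 ≅ Z.
  H_1: rank ker ∂_1 − rank ∂_2 = (9 − 7) − 0 = 2, and there is no ∂_2, so H_1 ≅ Z^2.

H_0 ≅ Z,  H_1 ≅ Z^2.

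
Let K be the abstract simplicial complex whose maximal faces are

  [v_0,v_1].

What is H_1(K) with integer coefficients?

Take the total order v_0 < v_1 on the vertex set. Then K (dimension 1) consists of the simplices:

  0-simplices (2): [v_0], [v_1]
  1-simplices (1): [v_0,v_1]

Hence C_0 ≅ Z^2, C_1 ≅ Z^1.

Boundary ∂_1: C_1 → C_0 sends each edge [p,q] (with p < q) to q − p. For instance
  ∂[v_0,v_1] = [v_1] − [v_0].
The resulting 2×1 matrix has rank 1, and its Smith normal form has invariant factors (1).

Now H_k = ker ∂_k / im ∂_{k+1}, so:

  H_1: rank ker ∂_1 − rank ∂_2 = (1 − 1) − 0 = 0, and there is no ∂_2, so H_1 ≅ 0.

H_1 ≅ 0.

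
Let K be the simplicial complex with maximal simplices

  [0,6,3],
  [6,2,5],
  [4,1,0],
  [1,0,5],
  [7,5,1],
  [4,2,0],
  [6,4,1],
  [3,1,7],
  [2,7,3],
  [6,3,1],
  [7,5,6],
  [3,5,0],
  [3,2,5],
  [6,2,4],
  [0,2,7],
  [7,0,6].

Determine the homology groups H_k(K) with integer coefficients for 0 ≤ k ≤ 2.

We work with the vertex ordering 0 < 1 < 2 < 3 < 4 < 5 < 6 < 7. The simplices of K, each written with vertices in increasing order, are:

  0-simplices (8): [0], [1], [2], [3], [4], [5], [6], [7]
  1-simplices (24): (24 of them)
  2-simplices (16): [0,1,4], [0,1,5], [0,2,4], [0,2,7], [0,3,5], [0,3,6], [0,6,7], [1,3,6], [1,3,7], [1,4,6], [1,5,7], [2,3,5], [2,3,7], [2,4,6], [2,5,6], [5,6,7]

giving chain groups C_0 ≅ Z^8, C_1 ≅ Z^24, C_2 ≅ Z^16.

The boundary map ∂_1: C_1 → C_0 is given by ∂[p,q] = [q] − [p]. For instance
  ∂[2,5] = [5] − [2].
The 8×24 boundary matrix has rank 7 and Smith normal form diag(1,1,1,1,1,1,1).

Boundary ∂_2: C_2 → C_1 maps a triangle to the signed sum of its edges. For instance
  ∂[1,5,7] = [5,7] − [1,7] + [1,5],
  ∂[0,6,7] = [6,7] − [0,7] + [0,6].
The resulting 24×16 matrix has rank 15, and its Smith normal form has invariant factors (1,1,1,1,1,1,1,1,1,1,1,1,1,1,1).

Now H_k = ker ∂_k / im ∂_{k+1}, so:

  H_0: rank C_0 − rank ∂_1 = 8 − 7 = 1, and the invariant factors of ∂_1 are all 1, so H_0 = Z.
  H_1: rank ker ∂_1 − rank ∂_2 = (24 − 7) − 15 = 2, and the invariant factors of ∂_2 are all 1, so H_1 = Z^2.
  H_2: rank ker ∂_2 − rank ∂_3 = (16 − 15) − 0 = 1, and there is no ∂_3, so H_2 = Z.

As a check, the Euler characteristic is 8 − 24 + 16 = 0, which agrees with 1 − 2 + 1 = 0.
(K is a triangulation of the torus T^2.)

H_0 = Z,  H_1 = Z^2,  H_2 = Z.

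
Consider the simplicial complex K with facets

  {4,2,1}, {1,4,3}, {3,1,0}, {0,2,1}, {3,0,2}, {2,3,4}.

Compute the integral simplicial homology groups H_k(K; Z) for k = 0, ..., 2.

Take the total order 0 < 1 < 2 < 3 < 4 on the vertex set. Then K (dimension 2) consists of the simplices:

  0-simplices (5): [0], [1], [2], [3], [4]
  1-simplices (9): [0,1], [0,2], [0,3], [1,2], [1,3], [1,4], [2,3], [2,4], [3,4]
  2-simplices (6): [0,1,2], [0,1,3], [0,2,3], [1,2,4], [1,3,4], [2,3,4]

so the chain groups are C_0 ≅ Z^5, C_1 ≅ Z^9, C_2 ≅ Z^6.

The boundary map ∂_1: C_1 → C_0 is given by ∂[p,q] = [q] − [p]. For instance
  ∂[1,2] = [2] − [1].
As a 5×9 matrix over Z this has rank 4, with invariant factors (1,1,1,1).

The boundary map ∂_2: C_2 → C_1 acts by ∂[p,q,r] = [q,r] − [p,r] + [p,q]. For instance
  ∂[1,3,4] = [3,4] − [1,4] + [1,3],
  ∂[0,2,3] = [2,3] − [0,3] + [0,2].
This gives a 9×6 integer matrix of rank 5; reducing to Smith normal form yields diagonal entries (1,1,1,1,1).

Now H_k = ker ∂_k / im ∂_{k+1}, so:

  H_0: rank C_0 − rank ∂_1 = 5 − 4 = 1, and the invariant factors of ∂_1 are all 1, so H_0 ≅ Z.
  H_1: rank ker ∂_1 − rank ∂_2 = (9 − 4) − 5 = 0, and the invariant factors of ∂_2 are all 1, so H_1 ≅ 0.
  H_2: rank ker ∂_2 − rank ∂_3 = (6 − 5) − 0 = 1, and there is no ∂_3, so H_2 ≅ Z.

(K is a triangulation of the 2-sphere S^2.)

H_0 ≅ Z,  H_1 = 0,  H_2 ≅ Z.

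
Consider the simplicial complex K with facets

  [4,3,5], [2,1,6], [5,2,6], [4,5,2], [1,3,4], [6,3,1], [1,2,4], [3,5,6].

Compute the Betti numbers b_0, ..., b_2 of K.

b_0 = 1, b_1 = 0, b_2 = 1.

Order the vertices as 1 < 2 < 3 < 4 < 5 < 6. Listing each simplex with vertices in this order, K has dimension 2 with simplices:

  0-simplices (6): [1], [2], [3], [4], [5], [6]
  1-simplices (12): [1,2], [1,3], [1,4], [1,6], [2,4], [2,5], [2,6], [3,4], [3,5], [3,6], [4,5], [5,6]
  2-simplices (8): [1,2,4], [1,2,6], [1,3,4], [1,3,6], [2,4,5], [2,5,6], [3,4,5], [3,5,6]

Hence C_0 ≅ Z^6, C_1 ≅ Z^12, C_2 ≅ Z^8.

Boundary ∂_1: C_1 → C_0 sends each edge [p,q] (with p < q) to q − p.
This gives a 6×12 integer matrix of rank 5; reducing to Smith normal form yields diagonal entries (1,1,1,1,1).

Boundary ∂_2: C_2 → C_1 acts by ∂[p,q,r] = [q,r] − [p,r] + [p,q]. For instance
  ∂[2,4,5] = [4,5] − [2,5] + [2,4],
  ∂[1,2,4] = [2,4] − [1,4] + [1,2].
The resulting 12×8 matrix has rank 7, and its Smith normal form has invariant factors (1,1,1,1,1,1,1).

Reading off H_k = ker ∂_k / im ∂_{k+1}:

  H_0: rank C_0 − rank ∂_1 = 6 − 5 = 1, and the invariant factors of ∂_1 are all 1, so H_0 = Z.
  H_1: rank ker ∂_1 − rank ∂_2 = (12 − 5) − 7 = 0, and the invariant factors of ∂_2 are all 1, so H_1 = 0.
  H_2: rank ker ∂_2 − rank ∂_3 = (8 − 7) − 0 = 1, and there is no ∂_3, so H_2 = Z.

Hence the Betti numbers are b_0 = 1, b_1 = 0, b_2 = 1.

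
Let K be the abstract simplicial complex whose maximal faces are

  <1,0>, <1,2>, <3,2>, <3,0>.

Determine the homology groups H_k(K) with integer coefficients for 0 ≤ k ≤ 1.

H_0 = Z,  H_1 = Z.

Order the vertices as 0 < 1 < 2 < 3. Listing each simplex with vertices in this order, K has dimension 1 with simplices:

  0-simplices (4): [0], [1], [2], [3]
  1-simplices (4): [0,1], [0,3], [1,2], [2,3]

so the chain groups are C_0 ≅ Z^4, C_1 ≅ Z^4.

∂_1: C_1 → C_0 sends each edge [p,q] (with p < q) to q − p.
The resulting 4×4 matrix has rank 3, and its Smith normal form has invariant factors (1,1,1).

From H_k ≅ ker(∂_k) / im(∂_{k+1}) we obtain:

  H_0: rank C_0 − rank ∂_1 = 4 − 3 = 1, and the invariant factors of ∂_1 are all 1, so H_0 ≅ Z.
  H_1: rank ker ∂_1 − rank ∂_2 = (4 − 3) − 0 = 1, and there is no ∂_2, so H_1 ≅ Z.

(K is a triangulation of the circle S^1.)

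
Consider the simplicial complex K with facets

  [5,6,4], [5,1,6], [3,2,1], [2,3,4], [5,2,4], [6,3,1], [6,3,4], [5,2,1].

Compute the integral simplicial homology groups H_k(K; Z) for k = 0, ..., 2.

H_0 ≅ Z,  H_1 = 0,  H_2 ≅ Z.

Take the total order 1 < 2 < 3 < 4 < 5 < 6 on the vertex set. Then K (dimension 2) consists of the simplices:

  0-simplices (6): [1], [2], [3], [4], [5], [6]
  1-simplices (12): [1,2], [1,3], [1,5], [1,6], [2,3], [2,4], [2,5], [3,4], [3,6], [4,5], [4,6], [5,6]
  2-simplices (8): [1,2,3], [1,2,5], [1,3,6], [1,5,6], [2,3,4], [2,4,5], [3,4,6], [4,5,6]

Hence C_0 ≅ Z^6, C_1 ≅ Z^12, C_2 ≅ Z^8.

∂_1: C_1 → C_0 is given by ∂[p,q] = [q] − [p].
This gives a 6×12 integer matrix of rank 5; reducing to Smith normal form yields diagonal entries (1,1,1,1,1).

The boundary map ∂_2: C_2 → C_1 sends each 2-simplex [p,q,r] to [q,r] − [p,r] + [p,q]. For instance
  ∂[1,3,6] = [3,6] − [1,6] + [1,3],
  ∂[1,2,3] = [2,3] − [1,3] + [1,2].
As a 12×8 matrix over Z this has rank 7, with invariant factors (1,1,1,1,1,1,1).

Reading off H_k = ker ∂_k / im ∂_{k+1}:

  H_0: rank C_0 − rank ∂_1 = 6 − 5 = 1, and the invariant factors of ∂_1 are all 1, so H_0 ≅ Z.
  H_1: rank ker ∂_1 − rank ∂_2 = (12 − 5) − 7 = 0, and the invariant factors of ∂_2 are all 1, so H_1 ≅ 0.
  H_2: rank ker ∂_2 − rank ∂_3 = (8 − 7) − 0 = 1, and there is no ∂_3, so H_2 ≅ Z.

(K is a triangulation of the 2-sphere S^2.)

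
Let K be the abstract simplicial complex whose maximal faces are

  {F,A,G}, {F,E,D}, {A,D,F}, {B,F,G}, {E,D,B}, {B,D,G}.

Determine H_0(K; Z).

Fix the vertex order A < B < D < E < F < G and write every simplex with vertices in increasing order. Then dim K = 2 and the simplices of K are:

  0-simplices (6): A, B, D, E, F, G
  1-simplices (12): AD, AF, AG, BD, BE, BF, BG, DE, DF, DG, EF, FG
  2-simplices (6): ADF, AFG, BDE, BDG, BFG, DEF

Hence C_0 ≅ Z^6, C_1 ≅ Z^12, C_2 ≅ Z^6.

The boundary map ∂_1: C_1 → C_0 sends each edge [p,q] (with p < q) to q − p. For instance
  ∂AF = F − A.
As a 6×12 matrix over Z this has rank 5, with invariant factors (1,1,1,1,1).

∂_2: C_2 → C_1 acts by ∂[p,q,r] = [q,r] − [p,r] + [p,q]. For instance
  ∂ADF = DF − AF + AD,
  ∂AFG = FG − AG + AF.
This gives a 12×6 integer matrix of rank 6; reducing to Smith normal form yields diagonal entries (1,1,1,1,1,1).

Now H_k = ker ∂_k / im ∂_{k+1}, so:

  H_0: rank C_0 − rank ∂_1 = 6 − 5 = 1, and the invariant factors of ∂_1 are all 1, so H_0 ≅ Z.

H_0 ≅ Z.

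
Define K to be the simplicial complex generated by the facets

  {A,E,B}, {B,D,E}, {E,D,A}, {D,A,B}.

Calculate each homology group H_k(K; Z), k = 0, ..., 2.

H_0 = Z,  H_1 = 0,  H_2 = Z.

Fix the vertex order A < B < D < E and write every simplex with vertices in increasing order. Then dim K = 2 and the simplices of K are:

  0-simplices (4): A, B, D, E
  1-simplices (6): AB, AD, AE, BD, BE, DE
  2-simplices (4): ABD, ABE, ADE, BDE

so the chain groups are C_0 ≅ Z^4, C_1 ≅ Z^6, C_2 ≅ Z^4.

The boundary map ∂_1: C_1 → C_0 maps an edge to its endpoints' difference, ∂[p,q] = q − p. For instance
  ∂BE = E − B.
This gives a 4×6 integer matrix of rank 3; reducing to Smith normal form yields diagonal entries (1,1,1).

Boundary ∂_2: C_2 → C_1 maps a triangle to the signed sum of its edges. For instance
  ∂BDE = DE − BE + BD,
  ∂ABD = BD − AD + AB.
The resulting 6×4 matrix has rank 3, and its Smith normal form has invariant factors (1,1,1).

Now H_k = ker ∂_k / im ∂_{k+1}, so:

  H_0: rank C_0 − rank ∂_1 = 4 − 3 = 1, and the invariant factors of ∂_1 are all 1, so H_0 ≅ Z.
  H_1: rank ker ∂_1 − rank ∂_2 = (6 − 3) − 3 = 0, and the invariant factors of ∂_2 are all 1, so H_1 ≅ 0.
  H_2: rank ker ∂_2 − rank ∂_3 = (4 − 3) − 0 = 1, and there is no ∂_3, so H_2 ≅ Z.

(K is a triangulation of the 2-sphere S^2.)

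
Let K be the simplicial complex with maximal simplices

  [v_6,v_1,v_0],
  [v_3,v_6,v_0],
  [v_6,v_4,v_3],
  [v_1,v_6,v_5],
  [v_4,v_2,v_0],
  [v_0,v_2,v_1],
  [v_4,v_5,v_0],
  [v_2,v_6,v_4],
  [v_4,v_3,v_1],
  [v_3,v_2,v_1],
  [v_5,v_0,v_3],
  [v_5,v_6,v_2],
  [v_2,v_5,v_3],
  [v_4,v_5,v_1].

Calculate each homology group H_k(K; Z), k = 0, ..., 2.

Order the vertices as v_0 < v_1 < v_2 < v_3 < v_4 < v_5 < v_6. Listing each simplex with vertices in this order, K has dimension 2 with simplices:

  0-simplices (7): [v_0], [v_1], [v_2], [v_3], [v_4], [v_5], [v_6]
  1-simplices (21): (21 of them)
  2-simplices (14): (14 of them)

so the chain groups are C_0 ≅ Z^7, C_1 ≅ Z^21, C_2 ≅ Z^14.

∂_1: C_1 → C_0 is given by ∂[p,q] = [q] − [p]. For instance
  ∂[v_1,v_4] = [v_4] − [v_1].
As a 7×21 matrix over Z this has rank 6, with invariant factors (1,1,1,1,1,1).

∂_2: C_2 → C_1 acts by ∂[p,q,r] = [q,r] − [p,r] + [p,q]. For instance
  ∂[v_2,v_3,v_5] = [v_3,v_5] − [v_2,v_5] + [v_2,v_3],
  ∂[v_1,v_2,v_3] = [v_2,v_3] − [v_1,v_3] + [v_1,v_2].
The resulting 21×14 matrix has rank 13, and its Smith normal form has invariant factors (1,1,1,1,1,1,1,1,1,1,1,1,1).

From H_k ≅ ker(∂_k) / im(∂_{k+1}) we obtain:

  H_0: rank C_0 − rank ∂_1 = 7 − 6 = 1, and the invariant factors of ∂_1 are all 1, so H_0 = Z.
  H_1: rank ker ∂_1 − rank ∂_2 = (21 − 6) − 13 = 2, and the invariant factors of ∂_2 are all 1, so H_1 = Z^2.
  H_2: rank ker ∂_2 − rank ∂_3 = (14 − 13) − 0 = 1, and there is no ∂_3, so H_2 = Z.

As a check, the Euler characteristic is 7 − 21 + 14 = 0, which agrees with 1 − 2 + 1 = 0.

H_0 ≅ Z,  H_1 ≅ Z^2,  H_2 ≅ Z.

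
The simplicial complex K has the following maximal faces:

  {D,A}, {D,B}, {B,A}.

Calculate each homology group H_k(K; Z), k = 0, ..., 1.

H_0 ≅ Z,  H_1 ≅ Z.

Fix the vertex order A < B < D and write every simplex with vertices in increasing order. Then dim K = 1 and the simplices of K are:

  0-simplices (3): A, B, D
  1-simplices (3): AB, AD, BD

Hence C_0 ≅ Z^3, C_1 ≅ Z^3.

∂_1: C_1 → C_0 maps an edge to its endpoints' difference, ∂[p,q] = q − p.
As a 3×3 matrix over Z this has rank 2, with invariant factors (1,1).

From H_k ≅ ker(∂_k) / im(∂_{k+1}) we obtain:

  H_0: rank C_0 − rank ∂_1 = 3 − 2 = 1, and the invariant factors of ∂_1 are all 1, so H_0 ≅ Z.
  H_1: rank ker ∂_1 − rank ∂_2 = (3 − 2) − 0 = 1, and there is no ∂_2, so H_1 ≅ Z.

As a check, the Euler characteristic is 3 − 3 = 0, which agrees with 1 − 1 = 0.
(K is a triangulation of the circle S^1.)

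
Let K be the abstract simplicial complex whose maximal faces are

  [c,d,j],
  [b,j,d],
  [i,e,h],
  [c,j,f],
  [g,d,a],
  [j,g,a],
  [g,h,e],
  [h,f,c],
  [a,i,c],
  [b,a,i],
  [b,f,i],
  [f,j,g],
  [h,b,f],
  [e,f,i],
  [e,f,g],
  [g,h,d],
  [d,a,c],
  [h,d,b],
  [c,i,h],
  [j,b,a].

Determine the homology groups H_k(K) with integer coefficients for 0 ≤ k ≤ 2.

Fix the vertex order a < b < c < d < e < f < g < h < i < j and write every simplex with vertices in increasing order. Then dim K = 2 and the simplices of K are:

  0-simplices (10): a, b, c, d, e, f, g, h, i, j
  1-simplices (30): ab, ac, ad, ag, ai, aj, bd, bf, bh, bi, bj, cd, cf, ch, ci, cj, dg, dh, dj, ef, eg, eh, ei, fg, fh, fi, fj, gh, gj, hi
  2-simplices (20): abi, abj, acd, aci, adg, agj, bdh, bdj, bfh, bfi, cdj, cfh, cfj, chi, dgh, efg, efi, egh, ehi, fgj

so the chain groups are C_0 ≅ Z^10, C_1 ≅ Z^30, C_2 ≅ Z^20.

∂_1: C_1 → C_0 is given by ∂[p,q] = [q] − [p]. For instance
  ∂gj = j − g.
The resulting 10×30 matrix has rank 9, and its Smith normal form has invariant factors (1,1,1,1,1,1,1,1,1).

∂_2: C_2 → C_1 maps a triangle to the signed sum of its edges. For instance
  ∂bfh = fh − bh + bf,
  ∂abi = bi − ai + ab.
The resulting 30×20 matrix has rank 20, and its Smith normal form has invariant factors (1,1,1,1,1,1,1,1,1,1,1,1,1,1,1,1,1,1,1,2).

Reading off H_k = ker ∂_k / im ∂_{k+1}:

  H_0: rank C_0 − rank ∂_1 = 10 − 9 = 1, and the invariant factors of ∂_1 are all 1, so H_0 = Z.
  H_1: rank ker ∂_1 − rank ∂_2 = (30 − 9) − 20 = 1, and ∂_2 has invariant factor 2 > 1, so H_1 = Z × Z/2.
  H_2: rank ker ∂_2 − rank ∂_3 = (20 − 20) − 0 = 0, and there is no ∂_3, so H_2 = 0.

As a check, the Euler characteristic is 10 − 30 + 20 = 0, which agrees with 1 − 1 + 0 = 0.

H_0 ≅ Z,  H_1 ≅ Z × Z/2,  H_2 = 0.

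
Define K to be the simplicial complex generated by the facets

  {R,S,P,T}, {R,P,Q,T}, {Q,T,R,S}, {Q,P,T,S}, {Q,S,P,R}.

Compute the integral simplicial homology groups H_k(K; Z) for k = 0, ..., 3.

K has 5 vertices, 10 edges, 10 triangles, 5 3-simplices.
rank ∂_0 = 0, rank ∂_1 = 4 ⇒ b_0 = 5 − 0 − 4 = 1; all invariant factors of ∂_1 are 1 so no torsion. So H_0 = Z.
rank ∂_1 = 4, rank ∂_2 = 6 ⇒ b_1 = 10 − 4 − 6 = 0; all invariant factors of ∂_2 are 1 so no torsion. So H_1 = 0.
rank ∂_2 = 6, rank ∂_3 = 4 ⇒ b_2 = 10 − 6 − 4 = 0; all invariant factors of ∂_3 are 1 so no torsion. So H_2 = 0.
rank ∂_3 = 4, rank ∂_4 = 0 ⇒ b_3 = 5 − 4 − 0 = 1. So H_3 = Z.

H_0 ≅ Z,  H_1 = 0,  H_2 = 0,  H_3 ≅ Z.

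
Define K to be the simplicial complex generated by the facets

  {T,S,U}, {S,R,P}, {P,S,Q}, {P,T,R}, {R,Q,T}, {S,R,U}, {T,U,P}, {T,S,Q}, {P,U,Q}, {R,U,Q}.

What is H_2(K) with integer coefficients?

We work with the vertex ordering P < Q < R < S < T < U. The simplices of K, each written with vertices in increasing order, are:

  0-simplices (6): P, Q, R, S, T, U
  1-simplices (15): PQ, PR, PS, PT, PU, QR, QS, QT, QU, RS, RT, RU, ST, SU, TU
  2-simplices (10): PQS, PQU, PRS, PRT, PTU, QRT, QRU, QST, RSU, STU

Hence C_0 ≅ Z^6, C_1 ≅ Z^15, C_2 ≅ Z^10.

The boundary map ∂_1: C_1 → C_0 sends each edge [p,q] (with p < q) to q − p. For instance
  ∂TU = U − T.
This gives a 6×15 integer matrix of rank 5; reducing to Smith normal form yields diagonal entries (1,1,1,1,1).

The boundary map ∂_2: C_2 → C_1 acts by ∂[p,q,r] = [q,r] − [p,r] + [p,q]. For instance
  ∂PQU = QU − PU + PQ,
  ∂PRT = RT − PT + PR.
The resulting 15×10 matrix has rank 10, and its Smith normal form has invariant factors (1,1,1,1,1,1,1,1,1,2).

Now H_k = ker ∂_k / im ∂_{k+1}, so:

  H_2: rank ker ∂_2 − rank ∂_3 = (10 − 10) − 0 = 0, and there is no ∂_3, so H_2 ≅ 0.

(K is a triangulation of the real projective plane RP^2.)

H_2 ≅ 0.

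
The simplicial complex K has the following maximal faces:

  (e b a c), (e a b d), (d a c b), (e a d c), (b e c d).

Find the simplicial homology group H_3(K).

H_3 = Z.

We work with the vertex ordering a < b < c < d < e. The simplices of K, each written with vertices in increasing order, are:

  0-simplices (5): a, b, c, d, e
  1-simplices (10): ab, ac, ad, ae, bc, bd, be, cd, ce, de
  2-simplices (10): abc, abd, abe, acd, ace, ade, bcd, bce, bde, cde
  3-simplices (5): abcd, abce, abde, acde, bcde

Hence C_0 ≅ Z^5, C_1 ≅ Z^10, C_2 ≅ Z^10, C_3 ≅ Z^5.

∂_1: C_1 → C_0 is given by ∂[p,q] = [q] − [p].
As a 5×10 matrix over Z this has rank 4, with invariant factors (1,1,1,1).

Boundary ∂_2: C_2 → C_1 maps a triangle to the signed sum of its edges. For instance
  ∂acd = cd − ad + ac,
  ∂cde = de − ce + cd.
As a 10×10 matrix over Z this has rank 6, with invariant factors (1,1,1,1,1,1).

∂_3: C_3 → C_2 sends each 3-simplex σ to the alternating sum Σ_i (−1)^i (σ with its i-th vertex removed). For instance
  ∂abce = bce − ace + abe − abc,
  ∂abcd = bcd − acd + abd − abc.
The 10×5 boundary matrix has rank 4 and Smith normal form diag(1,1,1,1).

Now H_k = ker ∂_k / im ∂_{k+1}, so:

  H_3: rank ker ∂_3 − rank ∂_4 = (5 − 4) − 0 = 1, and there is no ∂_4, so H_3 = Z.

(K is a triangulation of the 3-sphere S^3.)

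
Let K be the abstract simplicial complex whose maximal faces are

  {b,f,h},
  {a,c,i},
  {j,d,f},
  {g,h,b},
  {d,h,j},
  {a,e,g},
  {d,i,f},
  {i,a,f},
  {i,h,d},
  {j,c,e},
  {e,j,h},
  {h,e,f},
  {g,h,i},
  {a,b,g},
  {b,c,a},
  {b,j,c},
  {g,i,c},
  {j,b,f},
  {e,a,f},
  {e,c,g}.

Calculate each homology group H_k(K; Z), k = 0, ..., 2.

We work with the vertex ordering a < b < c < d < e < f < g < h < i < j. The simplices of K, each written with vertices in increasing order, are:

  0-simplices (10): a, b, c, d, e, f, g, h, i, j
  1-simplices (30): ab, ac, ae, af, ag, ai, bc, bf, bg, bh, bj, ce, cg, ci, cj, df, dh, di, dj, ef, eg, eh, ej, fh, fi, fj, gh, gi, hi, hj
  2-simplices (20): abc, abg, aci, aef, aeg, afi, bcj, bfh, bfj, bgh, ceg, cej, cgi, dfi, dfj, dhi, dhj, efh, ehj, ghi

giving chain groups C_0 ≅ Z^10, C_1 ≅ Z^30, C_2 ≅ Z^20.

∂_1: C_1 → C_0 maps an edge to its endpoints' difference, ∂[p,q] = q − p. For instance
  ∂fh = h − f.
The resulting 10×30 matrix has rank 9, and its Smith normal form has invariant factors (1,1,1,1,1,1,1,1,1).

Boundary ∂_2: C_2 → C_1 acts by ∂[p,q,r] = [q,r] − [p,r] + [p,q]. For instance
  ∂aeg = eg − ag + ae,
  ∂cej = ej − cj + ce.
The 30×20 boundary matrix has rank 20 and Smith normal form diag(1,1,1,1,1,1,1,1,1,1,1,1,1,1,1,1,1,1,1,2).

From H_k ≅ ker(∂_k) / im(∂_{k+1}) we obtain:

  H_0: rank C_0 − rank ∂_1 = 10 − 9 = 1, and the invariant factors of ∂_1 are all 1, so H_0 ≅ Z.
  H_1: rank ker ∂_1 − rank ∂_2 = (30 − 9) − 20 = 1, and ∂_2 has invariant factor 2 > 1, so H_1 ≅ Z ⊕ Z_2.
  H_2: rank ker ∂_2 − rank ∂_3 = (20 − 20) − 0 = 0, and there is no ∂_3, so H_2 ≅ 0.

As a check, the Euler characteristic is 10 − 30 + 20 = 0, which agrees with 1 − 1 + 0 = 0.
(K is a triangulation of the Klein bottle.)

H_0 ≅ Z,  H_1 ≅ Z ⊕ Z_2,  H_2 = 0.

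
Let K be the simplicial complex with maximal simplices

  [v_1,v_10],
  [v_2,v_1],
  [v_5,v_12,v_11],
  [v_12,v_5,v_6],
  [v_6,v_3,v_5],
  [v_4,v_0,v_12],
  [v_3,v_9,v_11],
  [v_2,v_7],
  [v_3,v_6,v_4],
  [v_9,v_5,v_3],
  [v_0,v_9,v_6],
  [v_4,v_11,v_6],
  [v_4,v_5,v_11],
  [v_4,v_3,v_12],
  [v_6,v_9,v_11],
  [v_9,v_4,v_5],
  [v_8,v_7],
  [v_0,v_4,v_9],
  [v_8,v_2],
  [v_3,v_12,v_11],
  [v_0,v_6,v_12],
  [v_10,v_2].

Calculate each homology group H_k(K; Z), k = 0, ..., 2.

We work with the vertex ordering v_0 < v_1 < v_2 < v_3 < v_4 < v_5 < v_6 < v_7 < v_8 < v_9 < v_10 < v_11 < v_12. The simplices of K, each written with vertices in increasing order, are:

  0-simplices (13): [v_0], [v_1], [v_2], [v_3], [v_4], [v_5], [v_6], [v_7], [v_8], [v_9], [v_10], [v_11], [v_12]
  1-simplices (30): (30 of them)
  2-simplices (16): (16 of them)

Hence C_0 ≅ Z^13, C_1 ≅ Z^30, C_2 ≅ Z^16.

The boundary map ∂_1: C_1 → C_0 is given by ∂[p,q] = [q] − [p]. For instance
  ∂[v_4,v_6] = [v_6] − [v_4].
This gives a 13×30 integer matrix of rank 11; reducing to Smith normal form yields diagonal entries (1,1,1,1,1,1,1,1,1,1,1).

∂_2: C_2 → C_1 acts by ∂[p,q,r] = [q,r] − [p,r] + [p,q]. For instance
  ∂[v_3,v_5,v_6] = [v_5,v_6] − [v_3,v_6] + [v_3,v_5],
  ∂[v_3,v_11,v_12] = [v_11,v_12] − [v_3,v_12] + [v_3,v_11].
This gives a 30×16 integer matrix of rank 15; reducing to Smith normal form yields diagonal entries (1,1,1,1,1,1,1,1,1,1,1,1,1,1,1).

From H_k ≅ ker(∂_k) / im(∂_{k+1}) we obtain:

  H_0: rank C_0 − rank ∂_1 = 13 − 11 = 2, and the invariant factors of ∂_1 are all 1, so H_0 = Z^2.
  H_1: rank ker ∂_1 − rank ∂_2 = (30 − 11) − 15 = 4, and the invariant factors of ∂_2 are all 1, so H_1 = Z^4.
  H_2: rank ker ∂_2 − rank ∂_3 = (16 − 15) − 0 = 1, and there is no ∂_3, so H_2 = Z.

As a check, the Euler characteristic is 13 − 30 + 16 = -1, which agrees with 2 − 4 + 1 = -1.

H_0 = Z^2,  H_1 = Z^4,  H_2 = Z.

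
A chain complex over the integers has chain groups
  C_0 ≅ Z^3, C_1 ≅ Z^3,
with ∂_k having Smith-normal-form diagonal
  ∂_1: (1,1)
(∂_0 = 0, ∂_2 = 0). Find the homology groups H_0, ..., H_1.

H_0 = Z,  H_1 = Z.

H_0: b_0 = 3 − 0 − 2 = 1; torsion from ∂_1 factors > 1: none. So H_0 = Z.
H_1: b_1 = 3 − 2 − 0 = 1; torsion from ∂_2 factors > 1: none. So H_1 = Z.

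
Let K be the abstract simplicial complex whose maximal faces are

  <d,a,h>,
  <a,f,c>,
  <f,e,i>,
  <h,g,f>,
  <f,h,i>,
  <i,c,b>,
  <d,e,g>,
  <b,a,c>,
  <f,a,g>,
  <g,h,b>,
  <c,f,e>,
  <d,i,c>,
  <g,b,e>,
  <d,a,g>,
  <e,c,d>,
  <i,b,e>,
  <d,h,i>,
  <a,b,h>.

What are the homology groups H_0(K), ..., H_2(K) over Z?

H_0 ≅ Z,  H_1 ≅ Z × Z/2,  H_2 = 0.

Take the total order a < b < c < d < e < f < g < h < i on the vertex set. Then K (dimension 2) consists of the simplices:

  0-simplices (9): a, b, c, d, e, f, g, h, i
  1-simplices (27): ab, ac, ad, af, ag, ah, bc, be, bg, bh, bi, cd, ce, cf, ci, de, dg, dh, di, ef, eg, ei, fg, fh, fi, gh, hi
  2-simplices (18): abc, abh, acf, adg, adh, afg, bci, beg, bei, bgh, cde, cdi, cef, deg, dhi, efi, fgh, fhi

so the chain groups are C_0 ≅ Z^9, C_1 ≅ Z^27, C_2 ≅ Z^18.

The boundary map ∂_1: C_1 → C_0 maps an edge to its endpoints' difference, ∂[p,q] = q − p. For instance
  ∂di = i − d.
The resulting 9×27 matrix has rank 8, and its Smith normal form has invariant factors (1,1,1,1,1,1,1,1).

The boundary map ∂_2: C_2 → C_1 acts by ∂[p,q,r] = [q,r] − [p,r] + [p,q]. For instance
  ∂fgh = gh − fh + fg,
  ∂bei = ei − bi + be.
The resulting 27×18 matrix has rank 18, and its Smith normal form has invariant factors (1,1,1,1,1,1,1,1,1,1,1,1,1,1,1,1,1,2).

Computing H_k = (kernel of ∂_k) / (image of ∂_{k+1}):

  H_0: rank C_0 − rank ∂_1 = 9 − 8 = 1, and the invariant factors of ∂_1 are all 1, so H_0 ≅ Z.
  H_1: rank ker ∂_1 − rank ∂_2 = (27 − 8) − 18 = 1, and ∂_2 has invariant factor 2 > 1, so H_1 ≅ Z × Z/2.
  H_2: rank ker ∂_2 − rank ∂_3 = (18 − 18) − 0 = 0, and there is no ∂_3, so H_2 ≅ 0.

As a check, the Euler characteristic is 9 − 27 + 18 = 0, which agrees with 1 − 1 + 0 = 0.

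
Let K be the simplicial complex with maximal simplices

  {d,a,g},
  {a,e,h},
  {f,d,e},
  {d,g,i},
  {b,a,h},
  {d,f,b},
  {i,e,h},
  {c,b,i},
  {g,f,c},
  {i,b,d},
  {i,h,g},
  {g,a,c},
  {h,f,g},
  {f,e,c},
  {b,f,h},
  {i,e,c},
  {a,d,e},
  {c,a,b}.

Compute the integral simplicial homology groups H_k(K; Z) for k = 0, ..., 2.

Order the vertices as a < b < c < d < e < f < g < h < i. Listing each simplex with vertices in this order, K has dimension 2 with simplices:

  0-simplices (9): a, b, c, d, e, f, g, h, i
  1-simplices (27): ab, ac, ad, ae, ag, ah, bc, bd, bf, bh, bi, ce, cf, cg, ci, de, df, dg, di, ef, eh, ei, fg, fh, gh, gi, hi
  2-simplices (18): abc, abh, acg, ade, adg, aeh, bci, bdf, bdi, bfh, cef, cei, cfg, def, dgi, ehi, fgh, ghi

giving chain groups C_0 ≅ Z^9, C_1 ≅ Z^27, C_2 ≅ Z^18.

∂_1: C_1 → C_0 is given by ∂[p,q] = [q] − [p]. For instance
  ∂bd = d − b.
This gives a 9×27 integer matrix of rank 8; reducing to Smith normal form yields diagonal entries (1,1,1,1,1,1,1,1).

∂_2: C_2 → C_1 maps a triangle to the signed sum of its edges. For instance
  ∂ghi = hi − gi + gh,
  ∂ehi = hi − ei + eh.
As a 27×18 matrix over Z this has rank 17, with invariant factors (1,1,1,1,1,1,1,1,1,1,1,1,1,1,1,1,1).

Now H_k = ker ∂_k / im ∂_{k+1}, so:

  H_0: rank C_0 − rank ∂_1 = 9 − 8 = 1, and the invariant factors of ∂_1 are all 1, so H_0 = Z.
  H_1: rank ker ∂_1 − rank ∂_2 = (27 − 8) − 17 = 2, and the invariant factors of ∂_2 are all 1, so H_1 = Z^2.
  H_2: rank ker ∂_2 − rank ∂_3 = (18 − 17) − 0 = 1, and there is no ∂_3, so H_2 = Z.

(K is a triangulation of the torus T^2.)

H_0 = Z,  H_1 = Z^2,  H_2 = Z.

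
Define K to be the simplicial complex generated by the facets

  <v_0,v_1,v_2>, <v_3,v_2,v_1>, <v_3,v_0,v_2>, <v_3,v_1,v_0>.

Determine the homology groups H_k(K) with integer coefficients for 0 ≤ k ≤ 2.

H_0 = Z,  H_1 = 0,  H_2 = Z.

Order the vertices as v_0 < v_1 < v_2 < v_3. Listing each simplex with vertices in this order, K has dimension 2 with simplices:

  0-simplices (4): [v_0], [v_1], [v_2], [v_3]
  1-simplices (6): [v_0,v_1], [v_0,v_2], [v_0,v_3], [v_1,v_2], [v_1,v_3], [v_2,v_3]
  2-simplices (4): [v_0,v_1,v_2], [v_0,v_1,v_3], [v_0,v_2,v_3], [v_1,v_2,v_3]

Hence C_0 ≅ Z^4, C_1 ≅ Z^6, C_2 ≅ Z^4.

The boundary map ∂_1: C_1 → C_0 is given by ∂[p,q] = [q] − [p]. For instance
  ∂[v_0,v_3] = [v_3] − [v_0].
This gives a 4×6 integer matrix of rank 3; reducing to Smith normal form yields diagonal entries (1,1,1).

Boundary ∂_2: C_2 → C_1 acts by ∂[p,q,r] = [q,r] − [p,r] + [p,q]. For instance
  ∂[v_0,v_2,v_3] = [v_2,v_3] − [v_0,v_3] + [v_0,v_2],
  ∂[v_0,v_1,v_3] = [v_1,v_3] − [v_0,v_3] + [v_0,v_1].
As a 6×4 matrix over Z this has rank 3, with invariant factors (1,1,1).

Computing H_k = (kernel of ∂_k) / (image of ∂_{k+1}):

  H_0: rank C_0 − rank ∂_1 = 4 − 3 = 1, and the invariant factors of ∂_1 are all 1, so H_0 ≅ Z.
  H_1: rank ker ∂_1 − rank ∂_2 = (6 − 3) − 3 = 0, and the invariant factors of ∂_2 are all 1, so H_1 ≅ 0.
  H_2: rank ker ∂_2 − rank ∂_3 = (4 − 3) − 0 = 1, and there is no ∂_3, so H_2 ≅ Z.

(K is a triangulation of the 2-sphere S^2.)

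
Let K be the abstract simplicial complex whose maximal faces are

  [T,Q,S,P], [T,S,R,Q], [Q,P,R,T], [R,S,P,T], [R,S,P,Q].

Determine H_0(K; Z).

H_0 ≅ Z.

Fix the vertex order P < Q < R < S < T and write every simplex with vertices in increasing order. Then dim K = 3 and the simplices of K are:

  0-simplices (5): P, Q, R, S, T
  1-simplices (10): PQ, PR, PS, PT, QR, QS, QT, RS, RT, ST
  2-simplices (10): PQR, PQS, PQT, PRS, PRT, PST, QRS, QRT, QST, RST
  3-simplices (5): PQRS, PQRT, PQST, PRST, QRST

giving chain groups C_0 ≅ Z^5, C_1 ≅ Z^10, C_2 ≅ Z^10, C_3 ≅ Z^5.

∂_1: C_1 → C_0 maps an edge to its endpoints' difference, ∂[p,q] = q − p. For instance
  ∂PS = S − P.
As a 5×10 matrix over Z this has rank 4, with invariant factors (1,1,1,1).

The boundary map ∂_2: C_2 → C_1 acts by ∂[p,q,r] = [q,r] − [p,r] + [p,q]. For instance
  ∂PQT = QT − PT + PQ,
  ∂PRT = RT − PT + PR.
This gives a 10×10 integer matrix of rank 6; reducing to Smith normal form yields diagonal entries (1,1,1,1,1,1).

The boundary map ∂_3: C_3 → C_2 sends each 3-simplex σ to the alternating sum Σ_i (−1)^i (σ with its i-th vertex removed). For instance
  ∂PQRT = QRT − PRT + PQT − PQR,
  ∂PRST = RST − PST + PRT − PRS.
As a 10×5 matrix over Z this has rank 4, with invariant factors (1,1,1,1).

From H_k ≅ ker(∂_k) / im(∂_{k+1}) we obtain:

  H_0: rank C_0 − rank ∂_1 = 5 − 4 = 1, and the invariant factors of ∂_1 are all 1, so H_0 = Z.

(K is a triangulation of the 3-sphere S^3.)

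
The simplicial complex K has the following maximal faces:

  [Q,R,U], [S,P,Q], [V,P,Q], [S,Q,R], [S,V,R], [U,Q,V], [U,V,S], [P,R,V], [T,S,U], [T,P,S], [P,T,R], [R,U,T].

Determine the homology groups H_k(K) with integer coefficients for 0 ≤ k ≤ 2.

We work with the vertex ordering P < Q < R < S < T < U < V. The simplices of K, each written with vertices in increasing order, are:

  0-simplices (7): P, Q, R, S, T, U, V
  1-simplices (18): PQ, PR, PS, PT, PV, QR, QS, QU, QV, RS, RT, RU, RV, ST, SU, SV, TU, UV
  2-simplices (12): PQS, PQV, PRT, PRV, PST, QRS, QRU, QUV, RSV, RTU, STU, SUV

giving chain groups C_0 ≅ Z^7, C_1 ≅ Z^18, C_2 ≅ Z^12.

Boundary ∂_1: C_1 → C_0 sends each edge [p,q] (with p < q) to q − p.
This gives a 7×18 integer matrix of rank 6; reducing to Smith normal form yields diagonal entries (1,1,1,1,1,1).

∂_2: C_2 → C_1 maps a triangle to the signed sum of its edges. For instance
  ∂PST = ST − PT + PS,
  ∂PQS = QS − PS + PQ.
As a 18×12 matrix over Z this has rank 12, with invariant factors (1,1,1,1,1,1,1,1,1,1,1,2).

Now H_k = ker ∂_k / im ∂_{k+1}, so:

  H_0: rank C_0 − rank ∂_1 = 7 − 6 = 1, and the invariant factors of ∂_1 are all 1, so H_0 = Z.
  H_1: rank ker ∂_1 − rank ∂_2 = (18 − 6) − 12 = 0, and ∂_2 has invariant factor 2 > 1, so H_1 = Z/2.
  H_2: rank ker ∂_2 − rank ∂_3 = (12 − 12) − 0 = 0, and there is no ∂_3, so H_2 = 0.

(K is a triangulation of the real projective plane RP^2.)

H_0 = Z,  H_1 = Z/2,  H_2 = 0.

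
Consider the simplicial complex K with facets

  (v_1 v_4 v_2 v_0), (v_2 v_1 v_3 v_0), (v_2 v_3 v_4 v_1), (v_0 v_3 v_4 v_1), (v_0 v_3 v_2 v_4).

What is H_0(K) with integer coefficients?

H_0 ≅ Z.

We work with the vertex ordering v_0 < v_1 < v_2 < v_3 < v_4. The simplices of K, each written with vertices in increasing order, are:

  0-simplices (5): [v_0], [v_1], [v_2], [v_3], [v_4]
  1-simplices (10): [v_0,v_1], [v_0,v_2], [v_0,v_3], [v_0,v_4], [v_1,v_2], [v_1,v_3], [v_1,v_4], [v_2,v_3], [v_2,v_4], [v_3,v_4]
  2-simplices (10): [v_0,v_1,v_2], [v_0,v_1,v_3], [v_0,v_1,v_4], [v_0,v_2,v_3], [v_0,v_2,v_4], [v_0,v_3,v_4], [v_1,v_2,v_3], [v_1,v_2,v_4], [v_1,v_3,v_4], [v_2,v_3,v_4]
  3-simplices (5): [v_0,v_1,v_2,v_3], [v_0,v_1,v_2,v_4], [v_0,v_1,v_3,v_4], [v_0,v_2,v_3,v_4], [v_1,v_2,v_3,v_4]

Hence C_0 ≅ Z^5, C_1 ≅ Z^10, C_2 ≅ Z^10, C_3 ≅ Z^5.

The boundary map ∂_1: C_1 → C_0 is given by ∂[p,q] = [q] − [p]. For instance
  ∂[v_0,v_2] = [v_2] − [v_0].
This gives a 5×10 integer matrix of rank 4; reducing to Smith normal form yields diagonal entries (1,1,1,1).

∂_2: C_2 → C_1 acts by ∂[p,q,r] = [q,r] − [p,r] + [p,q]. For instance
  ∂[v_0,v_1,v_4] = [v_1,v_4] − [v_0,v_4] + [v_0,v_1],
  ∂[v_0,v_3,v_4] = [v_3,v_4] − [v_0,v_4] + [v_0,v_3].
The resulting 10×10 matrix has rank 6, and its Smith normal form has invariant factors (1,1,1,1,1,1).

∂_3: C_3 → C_2 sends each 3-simplex σ to the alternating sum Σ_i (−1)^i (σ with its i-th vertex removed). For instance
  ∂[v_0,v_1,v_3,v_4] = [v_1,v_3,v_4] − [v_0,v_3,v_4] + [v_0,v_1,v_4] − [v_0,v_1,v_3],
  ∂[v_0,v_2,v_3,v_4] = [v_2,v_3,v_4] − [v_0,v_3,v_4] + [v_0,v_2,v_4] − [v_0,v_2,v_3].
As a 10×5 matrix over Z this has rank 4, with invariant factors (1,1,1,1).

Computing H_k = (kernel of ∂_k) / (image of ∂_{k+1}):

  H_0: rank C_0 − rank ∂_1 = 5 − 4 = 1, and the invariant factors of ∂_1 are all 1, so H_0 = Z.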